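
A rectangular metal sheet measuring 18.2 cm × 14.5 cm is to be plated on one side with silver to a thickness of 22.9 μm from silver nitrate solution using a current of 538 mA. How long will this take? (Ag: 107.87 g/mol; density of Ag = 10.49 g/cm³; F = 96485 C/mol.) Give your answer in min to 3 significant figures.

Plated area = 18.2 × 14.5 = 263.9 cm²
Volume = 263.9 × 22.9×10⁻⁴ cm = 0.6043 cm³
m(Ag) = 0.6043 × 10.49 = 6.339 g
n(Ag) = 6.339 / 107.87 = 0.05877 mol; n(e⁻) = 0.05877 mol
Q = 0.05877 × 96485 = 5670 C
t = 5670 / 0.538 = 10540 s = 176 min

176 min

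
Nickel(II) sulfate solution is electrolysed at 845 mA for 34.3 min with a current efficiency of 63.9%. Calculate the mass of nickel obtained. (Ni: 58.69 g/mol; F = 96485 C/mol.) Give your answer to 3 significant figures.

0.338 g

Q = 0.845 × 2058 = 1739 C
n(e⁻) = 1739 / 96485 = 0.01802 mol
Ni²⁺ + 2e⁻ → Ni, so theoretical m(Ni) = 0.009010 × 58.69 = 0.5288 g
Actual mass = 63.9% × 0.5288 = 0.338 g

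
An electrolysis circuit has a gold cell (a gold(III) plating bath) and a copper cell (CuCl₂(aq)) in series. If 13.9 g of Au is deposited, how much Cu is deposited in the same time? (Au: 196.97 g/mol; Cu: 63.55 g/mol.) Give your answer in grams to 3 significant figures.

6.73 g

n(Au) = 13.9 / 196.97 = 0.07057 mol
Au³⁺ + 3e⁻ → Au, so n(e⁻) = 3 × 0.07057 = 0.2117 mol
In series, the same 0.2117 mol of electrons flows through the second cell.
Cu²⁺ + 2e⁻ → Cu, so n(Cu) = 0.2117 / 2 = 0.1059 mol
m(Cu) = 0.1059 × 63.55 = 6.73 g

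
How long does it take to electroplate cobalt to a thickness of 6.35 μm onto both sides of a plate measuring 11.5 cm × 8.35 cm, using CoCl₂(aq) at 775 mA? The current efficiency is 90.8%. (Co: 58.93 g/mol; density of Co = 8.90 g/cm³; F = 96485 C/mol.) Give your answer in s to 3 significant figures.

Plated area = 2 × 11.5 × 8.35 = 192.1 cm²
Volume = 192.1 × 6.35×10⁻⁴ cm = 0.1220 cm³
m(Co) = 0.1220 × 8.90 = 1.086 g
n(Co) = 1.086 / 58.93 = 0.01843 mol; n(e⁻) = 2 × 0.01843 = 0.03686 mol
Q = 0.03686 × 96485 / 0.908 = 3917 C
t = 3917 / 0.775 = 5054 s

5050 s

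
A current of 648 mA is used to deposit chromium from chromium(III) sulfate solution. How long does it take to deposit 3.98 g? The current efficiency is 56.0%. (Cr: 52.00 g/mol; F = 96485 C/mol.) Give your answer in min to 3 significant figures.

1020 min

n(Cr) = 3.98 / 52.00 = 0.07654 mol
Cr³⁺ + 3e⁻ → Cr, so n(e⁻) = 3 × 0.07654 = 0.2296 mol
Q = 0.2296 × 96485 / 0.560 = 39560 C
t = Q / I = 39560 / 0.648 = 61050 s = 1020 min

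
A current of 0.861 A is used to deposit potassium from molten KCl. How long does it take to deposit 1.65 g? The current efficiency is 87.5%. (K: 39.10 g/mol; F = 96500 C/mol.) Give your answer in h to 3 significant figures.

n(K) = 1.65 / 39.10 = 0.04220 mol
K⁺ + e⁻ → K, so n(e⁻) = 0.04220 mol
Q = 0.04220 × 96500 / 0.875 = 4654 C
t = Q / I = 4654 / 0.861 = 5405 s = 1.50 h

1.50 h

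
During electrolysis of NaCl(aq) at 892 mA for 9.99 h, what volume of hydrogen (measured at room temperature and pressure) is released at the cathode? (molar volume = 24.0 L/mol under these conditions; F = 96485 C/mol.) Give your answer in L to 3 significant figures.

3.99 L

Q = It = 0.892 × 35964 = 32080 C
n(e⁻) = 32080 / 96485 = 0.3325 mol
2H⁺ + 2e⁻ → H₂, so n(H₂) = 0.3325 / 2 = 0.1663 mol
V = 0.1663 × 24.0 = 3.991 L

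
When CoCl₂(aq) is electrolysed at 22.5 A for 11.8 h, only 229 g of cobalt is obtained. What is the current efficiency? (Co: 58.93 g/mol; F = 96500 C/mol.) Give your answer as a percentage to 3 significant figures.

Q = 22.5 × 42480 = 9.558×10^5 C
n(e⁻) = 9.558×10^5 / 96500 = 9.905 mol
Co²⁺ + 2e⁻ → Co, so theoretical n(Co) = 4.953 mol → 291.9 g
Efficiency = 229 / 291.9 = 0.7845 = 78.5%

78.5%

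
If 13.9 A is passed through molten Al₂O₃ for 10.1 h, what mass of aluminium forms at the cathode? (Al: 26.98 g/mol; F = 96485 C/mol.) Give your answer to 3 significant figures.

Charge passed = 13.9 × 36360 = 5.054×10^5 C
Moles of electrons = 5.054×10^5 / 96485 = 5.238 mol
Al³⁺ + 3e⁻ → Al, so n(Al) = 5.238 / 3 = 1.746 mol
m = 1.746 × 26.98 = 47.1 g

47.1 g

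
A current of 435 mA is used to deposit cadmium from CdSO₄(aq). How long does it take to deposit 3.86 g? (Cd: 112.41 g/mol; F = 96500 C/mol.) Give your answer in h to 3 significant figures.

4.23 h

n(Cd) = 3.86 / 112.41 = 0.03434 mol
Cd²⁺ + 2e⁻ → Cd, so n(e⁻) = 2 × 0.03434 = 0.06868 mol
Q = 0.06868 × 96500 = 6628 C
t = Q / I = 6628 / 0.435 = 15240 s = 4.23 h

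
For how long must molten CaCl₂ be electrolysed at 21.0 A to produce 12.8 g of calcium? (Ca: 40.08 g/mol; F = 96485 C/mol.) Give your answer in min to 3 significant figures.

48.9 min

n(Ca) = 12.8 / 40.08 = 0.3194 mol
Ca²⁺ + 2e⁻ → Ca, so n(e⁻) = 2 × 0.3194 = 0.6388 mol
Q = 0.6388 × 96485 = 61630 C
t = Q / I = 61630 / 21.0 = 2935 s = 48.9 min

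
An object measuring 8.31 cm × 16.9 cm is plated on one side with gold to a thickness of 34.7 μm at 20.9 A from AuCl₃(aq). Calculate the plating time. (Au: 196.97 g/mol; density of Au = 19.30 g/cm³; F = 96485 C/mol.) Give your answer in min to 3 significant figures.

Plated area = 8.31 × 16.9 = 140.4 cm²
Volume = 140.4 × 34.7×10⁻⁴ cm = 0.4872 cm³
m(Au) = 0.4872 × 19.30 = 9.403 g
n(Au) = 9.403 / 196.97 = 0.04774 mol; n(e⁻) = 3 × 0.04774 = 0.1432 mol
Q = 0.1432 × 96485 = 13820 C
t = 13820 / 20.9 = 661.2 s = 11.0 min

11.0 min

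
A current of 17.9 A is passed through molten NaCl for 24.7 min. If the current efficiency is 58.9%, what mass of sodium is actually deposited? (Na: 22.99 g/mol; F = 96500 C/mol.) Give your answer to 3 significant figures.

3.72 g

Q = 17.9 × 1482 = 26530 C
n(e⁻) = 26530 / 96500 = 0.2749 mol
Na⁺ + e⁻ → Na, so theoretical m(Na) = 0.2749 × 22.99 = 6.320 g
Actual mass = 58.9% × 6.320 = 3.72 g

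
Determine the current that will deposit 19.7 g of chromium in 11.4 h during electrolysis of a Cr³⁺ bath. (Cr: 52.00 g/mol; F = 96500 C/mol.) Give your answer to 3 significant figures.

2.67 A

n(Cr) = 19.7 / 52.00 = 0.3788 mol
Cr³⁺ + 3e⁻ → Cr, so n(e⁻) = 3 × 0.3788 = 1.136 mol
Q = 1.136 × 96500 = 1.096×10^5 C
I = Q / t = 1.096×10^5 / 41040 s = 2.67 A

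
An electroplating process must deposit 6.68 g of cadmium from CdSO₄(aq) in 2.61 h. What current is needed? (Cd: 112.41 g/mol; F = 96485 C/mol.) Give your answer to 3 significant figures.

1.22 A

n(Cd) = 6.68 / 112.41 = 0.05943 mol
Cd²⁺ + 2e⁻ → Cd, so n(e⁻) = 2 × 0.05943 = 0.1189 mol
Q = 0.1189 × 96485 = 11470 C
I = Q / t = 11470 / 9396 s = 1.22 A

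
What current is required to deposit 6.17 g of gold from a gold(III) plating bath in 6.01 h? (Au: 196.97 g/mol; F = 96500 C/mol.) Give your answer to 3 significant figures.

0.419 A

n(Au) = 6.17 / 196.97 = 0.03132 mol
Au³⁺ + 3e⁻ → Au, so n(e⁻) = 3 × 0.03132 = 0.09396 mol
Q = 0.09396 × 96500 = 9067 C
I = Q / t = 9067 / 21636 s = 0.419 A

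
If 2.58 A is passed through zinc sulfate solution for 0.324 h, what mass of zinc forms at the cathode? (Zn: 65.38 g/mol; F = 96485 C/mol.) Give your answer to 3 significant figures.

Q = 2.58 A × 1166.4 s = 3009 C
Moles of electrons = 3009 / 96485 = 0.03119 mol
Zn²⁺ + 2e⁻ → Zn, so n(Zn) = 0.03119 / 2 = 0.01560 mol
m = 0.01560 × 65.38 = 1.02 g

1.02 g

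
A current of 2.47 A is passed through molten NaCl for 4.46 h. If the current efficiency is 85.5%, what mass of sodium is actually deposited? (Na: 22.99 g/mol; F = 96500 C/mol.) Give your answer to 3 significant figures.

Q = 2.47 × 16056 = 39660 C
n(e⁻) = 39660 / 96500 = 0.4110 mol
Na⁺ + e⁻ → Na, so theoretical m(Na) = 0.4110 × 22.99 = 9.449 g
Actual mass = 85.5% × 9.449 = 8.08 g

8.08 g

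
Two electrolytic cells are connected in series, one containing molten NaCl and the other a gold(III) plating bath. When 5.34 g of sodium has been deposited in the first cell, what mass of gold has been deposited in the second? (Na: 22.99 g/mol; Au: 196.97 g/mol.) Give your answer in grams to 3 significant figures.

15.3 g

n(Na) = 5.34 / 22.99 = 0.2323 mol
Na⁺ + e⁻ → Na, so n(e⁻) = 0.2323 mol
In series, the same 0.2323 mol of electrons flows through the second cell.
Au³⁺ + 3e⁻ → Au, so n(Au) = 0.2323 / 3 = 0.07743 mol
m(Au) = 0.07743 × 196.97 = 15.3 g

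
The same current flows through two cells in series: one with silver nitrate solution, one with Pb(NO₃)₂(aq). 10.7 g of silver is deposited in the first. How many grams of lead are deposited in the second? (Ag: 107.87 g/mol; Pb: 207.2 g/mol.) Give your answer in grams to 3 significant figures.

10.3 g

n(Ag) = 10.7 / 107.87 = 0.09919 mol
Ag⁺ + e⁻ → Ag, so n(e⁻) = 0.09919 mol
Since the cells are in series, n(e⁻) in the Pb cell is also 0.09919 mol.
Pb²⁺ + 2e⁻ → Pb, so n(Pb) = 0.09919 / 2 = 0.04960 mol
m(Pb) = 0.04960 × 207.2 = 10.3 g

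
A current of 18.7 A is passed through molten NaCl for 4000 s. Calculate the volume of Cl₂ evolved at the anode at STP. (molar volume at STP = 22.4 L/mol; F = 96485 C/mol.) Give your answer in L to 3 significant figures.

8.68 L

Q = It = 18.7 × 4000 = 74800 C
Moles of electrons = 74800 / 96485 = 0.7753 mol
2Cl⁻ → Cl₂ + 2e⁻, so n(Cl₂) = 0.7753 / 2 = 0.3877 mol
V = 0.3877 × 22.4 = 8.684 L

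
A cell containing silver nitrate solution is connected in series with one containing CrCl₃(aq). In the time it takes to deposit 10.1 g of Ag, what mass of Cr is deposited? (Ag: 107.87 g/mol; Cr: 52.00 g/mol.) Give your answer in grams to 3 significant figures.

1.62 g

n(Ag) = 10.1 / 107.87 = 0.09363 mol
Ag⁺ + e⁻ → Ag, so n(e⁻) = 0.09363 mol
The cells are in series, so the same charge (and hence the same n(e⁻) = 0.09363 mol) passes through both.
Cr³⁺ + 3e⁻ → Cr, so n(Cr) = 0.09363 / 3 = 0.03121 mol
m(Cr) = 0.03121 × 52.00 = 1.62 g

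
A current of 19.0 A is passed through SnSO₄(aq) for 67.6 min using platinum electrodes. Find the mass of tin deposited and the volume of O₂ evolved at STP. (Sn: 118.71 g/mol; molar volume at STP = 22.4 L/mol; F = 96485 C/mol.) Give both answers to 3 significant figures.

47.4 g Sn; 4.47 L O₂

Q = 19.0 × 4056 = 77060 C; n(e⁻) = 77060 / 96485 = 0.7987 mol
Cathode: Sn²⁺ + 2e⁻ → Sn → n(Sn) = 0.7987/2 = 0.3994 mol → 47.4 g
Anode: 2H₂O → O₂ + 4H⁺ + 4e⁻ → n(O₂) = 0.7987/4 = 0.1997 mol → 4.47 L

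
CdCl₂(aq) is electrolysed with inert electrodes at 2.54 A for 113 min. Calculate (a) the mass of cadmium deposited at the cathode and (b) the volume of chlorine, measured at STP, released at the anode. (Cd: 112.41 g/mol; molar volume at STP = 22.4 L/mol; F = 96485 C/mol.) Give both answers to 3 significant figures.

10.0 g Cd; 2.00 L Cl₂

Q = 2.54 × 6780 = 17220 C; n(e⁻) = 17220 / 96485 = 0.1785 mol
Cathode: Cd²⁺ + 2e⁻ → Cd → n(Cd) = 0.1785/2 = 0.08925 mol → 10.0 g
Anode: 2Cl⁻ → Cl₂ + 2e⁻ → n(Cl₂) = 0.1785/2 = 0.08925 mol → 2.00 L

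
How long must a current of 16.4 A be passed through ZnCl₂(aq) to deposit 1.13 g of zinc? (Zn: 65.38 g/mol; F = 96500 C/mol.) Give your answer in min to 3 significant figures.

3.39 min

n(Zn) = 1.13 / 65.38 = 0.01728 mol
Zn²⁺ + 2e⁻ → Zn, so n(e⁻) = 2 × 0.01728 = 0.03456 mol
Q = 0.03456 × 96500 = 3335 C
t = Q / I = 3335 / 16.4 = 203.4 s = 3.39 min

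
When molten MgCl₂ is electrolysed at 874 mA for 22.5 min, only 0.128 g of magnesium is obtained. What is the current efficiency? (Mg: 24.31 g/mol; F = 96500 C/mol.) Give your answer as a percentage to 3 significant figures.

86.1%

Q = 0.874 × 1350 = 1180 C
n(e⁻) = 1180 / 96500 = 0.01223 mol
Mg²⁺ + 2e⁻ → Mg, so theoretical n(Mg) = 0.006115 mol → 0.1487 g
Efficiency = 0.128 / 0.1487 = 0.8608 = 86.1%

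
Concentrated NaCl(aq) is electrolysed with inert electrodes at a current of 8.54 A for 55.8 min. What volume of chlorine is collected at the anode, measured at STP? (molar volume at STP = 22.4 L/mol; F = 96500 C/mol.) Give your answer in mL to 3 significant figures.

3320 mL

Charge passed = 8.54 × 3348 = 28590 C
n(e⁻) = Q/F = 28590/96500 = 0.2963 mol
2Cl⁻ → Cl₂ + 2e⁻, so n(Cl₂) = 0.2963 / 2 = 0.1482 mol
V = 0.1482 × 22.4 = 3.320 L
= 3320 mL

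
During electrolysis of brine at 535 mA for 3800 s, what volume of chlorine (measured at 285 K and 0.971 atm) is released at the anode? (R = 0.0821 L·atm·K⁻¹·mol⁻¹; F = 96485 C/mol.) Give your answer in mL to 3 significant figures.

Charge passed = 0.535 × 3800 = 2033 C
Moles of electrons = 2033 / 96485 = 0.02107 mol
2Cl⁻ → Cl₂ + 2e⁻, so n(Cl₂) = 0.02107 / 2 = 0.01054 mol
V = nRT/P = 0.01054 × 0.0821 × 285 / 0.971 = 0.2540 L
= 254 mL

254 mL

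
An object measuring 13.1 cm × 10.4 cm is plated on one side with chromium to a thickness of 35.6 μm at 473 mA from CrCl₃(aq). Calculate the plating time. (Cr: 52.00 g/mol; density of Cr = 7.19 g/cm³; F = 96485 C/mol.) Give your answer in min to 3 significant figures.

Plated area = 13.1 × 10.4 = 136.2 cm²
Volume = 136.2 × 35.6×10⁻⁴ cm = 0.4849 cm³
m(Cr) = 0.4849 × 7.19 = 3.486 g
n(Cr) = 3.486 / 52.00 = 0.06704 mol; n(e⁻) = 3 × 0.06704 = 0.2011 mol
Q = 0.2011 × 96485 = 19400 C
t = 19400 / 0.473 = 41010 s = 684 min

684 min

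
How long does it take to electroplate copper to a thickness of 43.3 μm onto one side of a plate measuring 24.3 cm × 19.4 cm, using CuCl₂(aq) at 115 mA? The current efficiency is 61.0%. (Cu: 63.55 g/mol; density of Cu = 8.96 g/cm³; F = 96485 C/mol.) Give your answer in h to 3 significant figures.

220 h

Plated area = 24.3 × 19.4 = 471.4 cm²
Volume = 471.4 × 43.3×10⁻⁴ cm = 2.041 cm³
m(Cu) = 2.041 × 8.96 = 18.29 g
n(Cu) = 18.29 / 63.55 = 0.2878 mol; n(e⁻) = 2 × 0.2878 = 0.5756 mol
Q = 0.5756 × 96485 / 0.610 = 91040 C
t = 91040 / 0.115 = 7.917×10^5 s = 220 h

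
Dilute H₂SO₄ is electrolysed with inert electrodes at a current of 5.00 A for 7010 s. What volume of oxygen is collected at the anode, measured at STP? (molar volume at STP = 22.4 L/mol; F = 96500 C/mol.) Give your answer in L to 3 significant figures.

Charge passed = 5.00 × 7010 = 35050 C
n(e⁻) = 35050 / 96500 = 0.3632 mol
2H₂O → O₂ + 4H⁺ + 4e⁻, so n(O₂) = 0.3632 / 4 = 0.09080 mol
V = 0.09080 × 22.4 = 2.034 L

2.03 L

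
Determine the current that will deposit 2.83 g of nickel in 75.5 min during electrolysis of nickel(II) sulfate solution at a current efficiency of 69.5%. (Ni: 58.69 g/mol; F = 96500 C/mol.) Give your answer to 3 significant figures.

n(Ni) = 2.83 / 58.69 = 0.04822 mol
Ni²⁺ + 2e⁻ → Ni, so n(e⁻) = 2 × 0.04822 = 0.09644 mol
Q = 0.09644 × 96500 / 0.695 = 13390 C
I = Q / t = 13390 / 4530 s = 2.96 A

2.96 A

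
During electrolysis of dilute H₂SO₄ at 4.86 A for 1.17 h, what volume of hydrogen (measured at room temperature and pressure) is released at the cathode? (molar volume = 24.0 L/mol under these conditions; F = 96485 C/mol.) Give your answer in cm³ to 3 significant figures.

2550 cm³

Charge passed = 4.86 × 4212 = 20470 C
Moles of electrons = 20470 / 96485 = 0.2122 mol
2H⁺ + 2e⁻ → H₂, so n(H₂) = 0.2122 / 2 = 0.1061 mol
V = 0.1061 × 24.0 = 2.546 L
= 2550 cm³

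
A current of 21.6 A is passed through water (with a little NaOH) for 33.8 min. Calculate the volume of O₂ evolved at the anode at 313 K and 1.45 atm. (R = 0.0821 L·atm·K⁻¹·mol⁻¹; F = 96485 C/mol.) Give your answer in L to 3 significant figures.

2.01 L

Q = It = 21.6 × 2028 = 43800 C
n(e⁻) = Q/F = 43800/96485 = 0.4540 mol
2H₂O → O₂ + 4H⁺ + 4e⁻, so n(O₂) = 0.4540 / 4 = 0.1135 mol
V = nRT/P = 0.1135 × 0.0821 × 313 / 1.45 = 2.011 L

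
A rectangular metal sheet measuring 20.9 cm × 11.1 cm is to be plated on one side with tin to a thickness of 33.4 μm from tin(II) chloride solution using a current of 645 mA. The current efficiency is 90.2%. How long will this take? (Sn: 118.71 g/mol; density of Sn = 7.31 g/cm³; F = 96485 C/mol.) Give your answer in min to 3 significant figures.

Plated area = 20.9 × 11.1 = 232.0 cm²
Volume = 232.0 × 33.4×10⁻⁴ cm = 0.7749 cm³
m(Sn) = 0.7749 × 7.31 = 5.665 g
n(Sn) = 5.665 / 118.71 = 0.04772 mol; n(e⁻) = 2 × 0.04772 = 0.09544 mol
Q = 0.09544 × 96485 / 0.902 = 10210 C
t = 10210 / 0.645 = 15830 s = 264 min

264 min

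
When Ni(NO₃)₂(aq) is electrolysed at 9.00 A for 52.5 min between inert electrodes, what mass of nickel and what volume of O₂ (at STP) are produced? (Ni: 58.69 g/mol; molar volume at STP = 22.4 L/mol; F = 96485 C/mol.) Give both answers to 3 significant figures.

8.62 g Ni; 1.65 L O₂

Q = 9.00 × 3150 = 28350 C; n(e⁻) = 28350 / 96485 = 0.2938 mol
Cathode: Ni²⁺ + 2e⁻ → Ni → n(Ni) = 0.2938/2 = 0.1469 mol → 8.62 g
Anode: 2H₂O → O₂ + 4H⁺ + 4e⁻ → n(O₂) = 0.2938/4 = 0.07345 mol → 1.65 L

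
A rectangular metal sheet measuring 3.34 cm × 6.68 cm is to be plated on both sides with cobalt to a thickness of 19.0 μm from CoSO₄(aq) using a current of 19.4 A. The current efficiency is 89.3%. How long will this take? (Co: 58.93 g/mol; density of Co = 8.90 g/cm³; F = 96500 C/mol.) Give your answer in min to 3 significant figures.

2.38 min

Plated area = 2 × 3.34 × 6.68 = 44.62 cm²
Volume = 44.62 × 19.0×10⁻⁴ cm = 0.08478 cm³
m(Co) = 0.08478 × 8.90 = 0.7545 g
n(Co) = 0.7545 / 58.93 = 0.01280 mol; n(e⁻) = 2 × 0.01280 = 0.02560 mol
Q = 0.02560 × 96500 / 0.893 = 2766 C
t = 2766 / 19.4 = 142.6 s = 2.38 min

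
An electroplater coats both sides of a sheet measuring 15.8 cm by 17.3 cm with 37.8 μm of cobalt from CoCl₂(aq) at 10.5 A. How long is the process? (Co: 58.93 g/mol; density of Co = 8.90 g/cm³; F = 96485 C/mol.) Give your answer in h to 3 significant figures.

1.59 h

Plated area = 2 × 15.8 × 17.3 = 546.7 cm²
Volume = 546.7 × 37.8×10⁻⁴ cm = 2.067 cm³
m(Co) = 2.067 × 8.90 = 18.40 g
n(Co) = 18.40 / 58.93 = 0.3122 mol; n(e⁻) = 2 × 0.3122 = 0.6244 mol
Q = 0.6244 × 96485 = 60250 C
t = 60250 / 10.5 = 5738 s = 1.59 h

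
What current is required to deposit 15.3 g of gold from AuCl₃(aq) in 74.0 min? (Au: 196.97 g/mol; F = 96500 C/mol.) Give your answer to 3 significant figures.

5.06 A

n(Au) = 15.3 / 196.97 = 0.07768 mol
Au³⁺ + 3e⁻ → Au, so n(e⁻) = 3 × 0.07768 = 0.2330 mol
Q = 0.2330 × 96500 = 22480 C
I = Q / t = 22480 / 4440 s = 5.06 A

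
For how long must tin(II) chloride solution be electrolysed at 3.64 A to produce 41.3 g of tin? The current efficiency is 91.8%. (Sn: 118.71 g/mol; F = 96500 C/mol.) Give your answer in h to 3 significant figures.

n(Sn) = 41.3 / 118.71 = 0.3479 mol
Sn²⁺ + 2e⁻ → Sn, so n(e⁻) = 2 × 0.3479 = 0.6958 mol
Q = 0.6958 × 96500 / 0.918 = 73140 C
t = Q / I = 73140 / 3.64 = 20090 s = 5.58 h

5.58 h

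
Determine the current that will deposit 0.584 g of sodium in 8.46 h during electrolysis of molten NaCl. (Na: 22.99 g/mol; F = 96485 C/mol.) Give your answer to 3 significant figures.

n(Na) = 0.584 / 22.99 = 0.02540 mol
Na⁺ + e⁻ → Na, so n(e⁻) = 0.02540 mol
Q = 0.02540 × 96485 = 2451 C
I = Q / t = 2451 / 30456 s = 0.0805 A

0.0805 A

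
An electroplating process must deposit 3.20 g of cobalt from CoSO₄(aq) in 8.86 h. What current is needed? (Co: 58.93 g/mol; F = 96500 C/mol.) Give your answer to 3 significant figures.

n(Co) = 3.20 / 58.93 = 0.05430 mol
Co²⁺ + 2e⁻ → Co, so n(e⁻) = 2 × 0.05430 = 0.1086 mol
Q = 0.1086 × 96500 = 10480 C
I = Q / t = 10480 / 31896 s = 0.329 A

0.329 A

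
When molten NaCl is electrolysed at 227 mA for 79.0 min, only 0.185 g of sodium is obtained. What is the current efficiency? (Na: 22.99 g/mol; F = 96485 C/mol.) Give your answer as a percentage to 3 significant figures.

Q = 0.227 × 4740 = 1076 C
n(e⁻) = 1076 / 96485 = 0.01115 mol
Na⁺ + e⁻ → Na, so theoretical n(Na) = 0.01115 mol → 0.2563 g
Efficiency = 0.185 / 0.2563 = 0.7218 = 72.2%

72.2%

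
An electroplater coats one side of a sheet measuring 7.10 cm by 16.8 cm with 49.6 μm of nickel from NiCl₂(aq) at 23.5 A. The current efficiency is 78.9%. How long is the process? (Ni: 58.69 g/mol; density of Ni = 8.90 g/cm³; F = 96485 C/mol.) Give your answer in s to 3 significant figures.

934 s

Plated area = 7.10 × 16.8 = 119.3 cm²
Volume = 119.3 × 49.6×10⁻⁴ cm = 0.5917 cm³
m(Ni) = 0.5917 × 8.90 = 5.266 g
n(Ni) = 5.266 / 58.69 = 0.08973 mol; n(e⁻) = 2 × 0.08973 = 0.1795 mol
Q = 0.1795 × 96485 / 0.789 = 21950 C
t = 21950 / 23.5 = 934.0 s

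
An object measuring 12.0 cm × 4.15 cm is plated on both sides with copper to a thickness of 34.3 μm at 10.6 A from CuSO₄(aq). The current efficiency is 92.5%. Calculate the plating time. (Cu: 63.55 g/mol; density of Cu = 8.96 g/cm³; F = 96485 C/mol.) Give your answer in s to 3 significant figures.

948 s

Plated area = 2 × 12.0 × 4.15 = 99.60 cm²
Volume = 99.60 × 34.3×10⁻⁴ cm = 0.3416 cm³
m(Cu) = 0.3416 × 8.96 = 3.061 g
n(Cu) = 3.061 / 63.55 = 0.04817 mol; n(e⁻) = 2 × 0.04817 = 0.09634 mol
Q = 0.09634 × 96485 / 0.925 = 10050 C
t = 10050 / 10.6 = 948.1 s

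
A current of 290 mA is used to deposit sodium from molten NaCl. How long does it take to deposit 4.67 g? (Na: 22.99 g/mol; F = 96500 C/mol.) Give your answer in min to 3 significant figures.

1130 min

n(Na) = 4.67 / 22.99 = 0.2031 mol
Na⁺ + e⁻ → Na, so n(e⁻) = 0.2031 mol
Q = 0.2031 × 96500 = 19600 C
t = Q / I = 19600 / 0.290 = 67590 s = 1130 min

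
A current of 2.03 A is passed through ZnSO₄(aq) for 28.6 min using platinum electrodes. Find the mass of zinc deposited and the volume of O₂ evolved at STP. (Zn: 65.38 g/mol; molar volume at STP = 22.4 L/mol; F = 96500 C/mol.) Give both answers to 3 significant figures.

1.18 g Zn; 0.202 L O₂

Q = 2.03 × 1716 = 3483 C; n(e⁻) = 3483 / 96500 = 0.03609 mol
Cathode: Zn²⁺ + 2e⁻ → Zn → n(Zn) = 0.03609/2 = 0.01805 mol → 1.18 g
Anode: 2H₂O → O₂ + 4H⁺ + 4e⁻ → n(O₂) = 0.03609/4 = 0.009023 mol → 0.202 L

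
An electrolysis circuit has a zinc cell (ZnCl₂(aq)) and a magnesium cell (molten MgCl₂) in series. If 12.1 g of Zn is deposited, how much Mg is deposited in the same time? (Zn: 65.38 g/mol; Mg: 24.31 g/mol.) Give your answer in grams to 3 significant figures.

4.50 g

n(Zn) = 12.1 / 65.38 = 0.1851 mol
Zn²⁺ + 2e⁻ → Zn, so n(e⁻) = 2 × 0.1851 = 0.3702 mol
In series, the same 0.3702 mol of electrons flows through the second cell.
Mg²⁺ + 2e⁻ → Mg, so n(Mg) = 0.3702 / 2 = 0.1851 mol
m(Mg) = 0.1851 × 24.31 = 4.50 g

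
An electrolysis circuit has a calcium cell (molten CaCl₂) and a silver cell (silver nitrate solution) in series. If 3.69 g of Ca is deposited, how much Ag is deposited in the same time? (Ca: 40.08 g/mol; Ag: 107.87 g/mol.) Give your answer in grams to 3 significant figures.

n(Ca) = 3.69 / 40.08 = 0.09207 mol
Ca²⁺ + 2e⁻ → Ca, so n(e⁻) = 2 × 0.09207 = 0.1841 mol
The cells are in series, so the same charge (and hence the same n(e⁻) = 0.1841 mol) passes through both.
Ag⁺ + e⁻ → Ag, so n(Ag) = 0.1841 mol
m(Ag) = 0.1841 × 107.87 = 19.9 g

19.9 g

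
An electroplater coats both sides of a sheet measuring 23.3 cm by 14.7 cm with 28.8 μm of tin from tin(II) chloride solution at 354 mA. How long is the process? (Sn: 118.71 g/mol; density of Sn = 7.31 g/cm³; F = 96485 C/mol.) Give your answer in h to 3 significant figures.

18.4 h

Plated area = 2 × 23.3 × 14.7 = 685.0 cm²
Volume = 685.0 × 28.8×10⁻⁴ cm = 1.973 cm³
m(Sn) = 1.973 × 7.31 = 14.42 g
n(Sn) = 14.42 / 118.71 = 0.1215 mol; n(e⁻) = 2 × 0.1215 = 0.2430 mol
Q = 0.2430 × 96485 = 23450 C
t = 23450 / 0.354 = 66240 s = 18.4 h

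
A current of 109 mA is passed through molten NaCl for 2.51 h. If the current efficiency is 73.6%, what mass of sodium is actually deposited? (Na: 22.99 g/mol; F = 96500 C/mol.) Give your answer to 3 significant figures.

0.173 g

Q = 0.109 × 9036 = 984.9 C
n(e⁻) = 984.9 / 96500 = 0.01021 mol
Na⁺ + e⁻ → Na, so theoretical m(Na) = 0.01021 × 22.99 = 0.2347 g
Actual mass = 73.6% × 0.2347 = 0.173 g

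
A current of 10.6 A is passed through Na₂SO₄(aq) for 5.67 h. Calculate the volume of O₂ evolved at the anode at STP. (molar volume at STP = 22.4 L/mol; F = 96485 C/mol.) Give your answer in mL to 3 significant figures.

12600 mL

Charge passed = 10.6 × 20412 = 2.164×10^5 C
Moles of electrons = 2.164×10^5 / 96485 = 2.243 mol
2H₂O → O₂ + 4H⁺ + 4e⁻, so n(O₂) = 2.243 / 4 = 0.5608 mol
V = 0.5608 × 22.4 = 12.56 L
= 12600 mL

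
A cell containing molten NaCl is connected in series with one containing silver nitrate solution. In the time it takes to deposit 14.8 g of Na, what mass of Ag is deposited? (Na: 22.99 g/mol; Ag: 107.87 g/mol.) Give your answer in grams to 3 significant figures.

n(Na) = 14.8 / 22.99 = 0.6438 mol
Na⁺ + e⁻ → Na, so n(e⁻) = 0.6438 mol
In series, the same 0.6438 mol of electrons flows through the second cell.
Ag⁺ + e⁻ → Ag, so n(Ag) = 0.6438 mol
m(Ag) = 0.6438 × 107.87 = 69.4 g

69.4 g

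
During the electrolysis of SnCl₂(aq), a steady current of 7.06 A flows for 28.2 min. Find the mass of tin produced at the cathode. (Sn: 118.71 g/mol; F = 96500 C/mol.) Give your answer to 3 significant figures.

7.35 g

Q = 7.06 A × 1692 s = 11950 C
n(e⁻) = 11950 / 96500 = 0.1238 mol
Sn²⁺ + 2e⁻ → Sn, so n(Sn) = 0.1238 / 2 = 0.06190 mol
m = 0.06190 × 118.71 = 7.35 g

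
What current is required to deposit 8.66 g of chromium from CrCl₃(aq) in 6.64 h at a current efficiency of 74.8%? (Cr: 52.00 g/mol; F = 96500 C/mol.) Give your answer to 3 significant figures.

2.70 A

n(Cr) = 8.66 / 52.00 = 0.1665 mol
Cr³⁺ + 3e⁻ → Cr, so n(e⁻) = 3 × 0.1665 = 0.4995 mol
Q = 0.4995 × 96500 / 0.748 = 64440 C
I = Q / t = 64440 / 23904 s = 2.70 A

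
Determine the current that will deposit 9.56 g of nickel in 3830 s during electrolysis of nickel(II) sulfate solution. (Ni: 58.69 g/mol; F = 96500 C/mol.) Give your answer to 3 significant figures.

8.21 A

n(Ni) = 9.56 / 58.69 = 0.1629 mol
Ni²⁺ + 2e⁻ → Ni, so n(e⁻) = 2 × 0.1629 = 0.3258 mol
Q = 0.3258 × 96500 = 31440 C
I = Q / t = 31440 / 3830 s = 8.21 A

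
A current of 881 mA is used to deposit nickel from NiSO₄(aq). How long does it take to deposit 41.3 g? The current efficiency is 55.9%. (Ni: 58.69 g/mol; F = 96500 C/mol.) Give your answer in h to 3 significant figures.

n(Ni) = 41.3 / 58.69 = 0.7037 mol
Ni²⁺ + 2e⁻ → Ni, so n(e⁻) = 2 × 0.7037 = 1.407 mol
Q = 1.407 × 96500 / 0.559 = 2.429×10^5 C
t = Q / I = 2.429×10^5 / 0.881 = 2.757×10^5 s = 76.6 h

76.6 h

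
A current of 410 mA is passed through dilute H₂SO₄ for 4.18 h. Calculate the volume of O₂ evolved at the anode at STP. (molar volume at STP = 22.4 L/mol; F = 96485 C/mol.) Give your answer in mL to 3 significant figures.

358 mL

Q = 0.410 A × 15048 s = 6170 C
n(e⁻) = Q/F = 6170/96485 = 0.06395 mol
2H₂O → O₂ + 4H⁺ + 4e⁻, so n(O₂) = 0.06395 / 4 = 0.01599 mol
V = 0.01599 × 22.4 = 0.3582 L
= 358 mL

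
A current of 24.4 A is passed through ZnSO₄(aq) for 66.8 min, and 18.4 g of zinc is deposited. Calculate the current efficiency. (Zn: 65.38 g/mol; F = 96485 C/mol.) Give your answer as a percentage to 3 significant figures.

Q = 24.4 × 4008 = 97800 C
n(e⁻) = 97800 / 96485 = 1.014 mol
Zn²⁺ + 2e⁻ → Zn, so theoretical n(Zn) = 0.5070 mol → 33.15 g
Efficiency = 18.4 / 33.15 = 0.5551 = 55.5%

55.5%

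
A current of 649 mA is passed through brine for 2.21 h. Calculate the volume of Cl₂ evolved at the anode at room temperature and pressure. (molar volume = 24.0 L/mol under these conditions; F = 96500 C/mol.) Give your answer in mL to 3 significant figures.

642 mL

Q = It = 0.649 × 7956 = 5163 C
n(e⁻) = Q/F = 5163/96500 = 0.05350 mol
2Cl⁻ → Cl₂ + 2e⁻, so n(Cl₂) = 0.05350 / 2 = 0.02675 mol
V = 0.02675 × 24.0 = 0.6420 L
= 642 mL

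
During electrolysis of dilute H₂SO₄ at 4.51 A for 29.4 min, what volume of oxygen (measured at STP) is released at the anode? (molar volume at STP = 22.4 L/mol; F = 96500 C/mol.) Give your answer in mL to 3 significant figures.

462 mL

Q = 4.51 A × 1764 s = 7956 C
n(e⁻) = Q/F = 7956/96500 = 0.08245 mol
2H₂O → O₂ + 4H⁺ + 4e⁻, so n(O₂) = 0.08245 / 4 = 0.02061 mol
V = 0.02061 × 22.4 = 0.4617 L
= 462 mL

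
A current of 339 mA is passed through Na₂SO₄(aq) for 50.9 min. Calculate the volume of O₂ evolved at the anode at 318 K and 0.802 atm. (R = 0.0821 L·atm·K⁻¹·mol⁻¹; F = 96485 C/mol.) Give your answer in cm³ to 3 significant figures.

87.3 cm³

Q = It = 0.339 × 3054 = 1035 C
n(e⁻) = Q/F = 1035/96485 = 0.01073 mol
2H₂O → O₂ + 4H⁺ + 4e⁻, so n(O₂) = 0.01073 / 4 = 0.002683 mol
V = nRT/P = 0.002683 × 0.0821 × 318 / 0.802 = 0.08734 L
= 87.3 cm³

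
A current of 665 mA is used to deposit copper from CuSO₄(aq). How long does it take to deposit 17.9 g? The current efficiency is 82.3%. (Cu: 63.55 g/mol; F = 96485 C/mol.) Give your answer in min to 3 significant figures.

1660 min

n(Cu) = 17.9 / 63.55 = 0.2817 mol
Cu²⁺ + 2e⁻ → Cu, so n(e⁻) = 2 × 0.2817 = 0.5634 mol
Q = 0.5634 × 96485 / 0.823 = 66050 C
t = Q / I = 66050 / 0.665 = 99320 s = 1660 min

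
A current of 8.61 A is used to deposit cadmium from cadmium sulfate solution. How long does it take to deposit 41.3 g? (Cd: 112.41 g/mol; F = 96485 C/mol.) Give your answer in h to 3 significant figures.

n(Cd) = 41.3 / 112.41 = 0.3674 mol
Cd²⁺ + 2e⁻ → Cd, so n(e⁻) = 2 × 0.3674 = 0.7348 mol
Q = 0.7348 × 96485 = 70900 C
t = Q / I = 70900 / 8.61 = 8235 s = 2.29 h

2.29 h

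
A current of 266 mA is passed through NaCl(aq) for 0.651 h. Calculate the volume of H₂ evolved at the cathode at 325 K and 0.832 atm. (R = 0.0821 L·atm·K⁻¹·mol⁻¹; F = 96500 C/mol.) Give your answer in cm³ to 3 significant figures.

104 cm³

Q = 0.266 A × 2343.6 s = 623.4 C
n(e⁻) = 623.4 / 96500 = 0.006460 mol
2H⁺ + 2e⁻ → H₂, so n(H₂) = 0.006460 / 2 = 0.003230 mol
V = nRT/P = 0.003230 × 0.0821 × 325 / 0.832 = 0.1036 L
= 104 cm³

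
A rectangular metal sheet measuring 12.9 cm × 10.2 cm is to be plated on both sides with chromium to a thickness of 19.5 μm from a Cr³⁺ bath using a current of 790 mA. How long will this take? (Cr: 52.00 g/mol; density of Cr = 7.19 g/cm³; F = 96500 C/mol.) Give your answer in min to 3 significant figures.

Plated area = 2 × 12.9 × 10.2 = 263.2 cm²
Volume = 263.2 × 19.5×10⁻⁴ cm = 0.5132 cm³
m(Cr) = 0.5132 × 7.19 = 3.690 g
n(Cr) = 3.690 / 52.00 = 0.07096 mol; n(e⁻) = 3 × 0.07096 = 0.2129 mol
Q = 0.2129 × 96500 = 20540 C
t = 20540 / 0.790 = 26000 s = 433 min

433 min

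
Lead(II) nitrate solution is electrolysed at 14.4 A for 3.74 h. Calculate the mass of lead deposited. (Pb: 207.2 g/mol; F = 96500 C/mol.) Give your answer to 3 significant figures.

208 g

Charge passed = 14.4 × 13464 = 1.939×10^5 C
Moles of electrons = 1.939×10^5 / 96500 = 2.009 mol
Pb²⁺ + 2e⁻ → Pb, so n(Pb) = 2.009 / 2 = 1.005 mol
m = 1.005 × 207.2 = 208 g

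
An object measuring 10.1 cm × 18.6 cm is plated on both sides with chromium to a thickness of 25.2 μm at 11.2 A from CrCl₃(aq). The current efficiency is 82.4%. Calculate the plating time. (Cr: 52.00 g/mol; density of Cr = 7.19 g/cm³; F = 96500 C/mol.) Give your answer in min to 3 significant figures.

68.4 min

Plated area = 2 × 10.1 × 18.6 = 375.7 cm²
Volume = 375.7 × 25.2×10⁻⁴ cm = 0.9468 cm³
m(Cr) = 0.9468 × 7.19 = 6.807 g
n(Cr) = 6.807 / 52.00 = 0.1309 mol; n(e⁻) = 3 × 0.1309 = 0.3927 mol
Q = 0.3927 × 96500 / 0.824 = 45990 C
t = 45990 / 11.2 = 4106 s = 68.4 min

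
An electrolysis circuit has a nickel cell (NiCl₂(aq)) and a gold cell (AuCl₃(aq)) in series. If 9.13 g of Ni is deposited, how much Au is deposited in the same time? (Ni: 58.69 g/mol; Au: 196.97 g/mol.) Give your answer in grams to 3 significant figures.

n(Ni) = 9.13 / 58.69 = 0.1556 mol
Ni²⁺ + 2e⁻ → Ni, so n(e⁻) = 2 × 0.1556 = 0.3112 mol
Same current for the same time ⇒ same n(e⁻) = 0.3112 mol in both cells.
Au³⁺ + 3e⁻ → Au, so n(Au) = 0.3112 / 3 = 0.1037 mol
m(Au) = 0.1037 × 196.97 = 20.4 g

20.4 g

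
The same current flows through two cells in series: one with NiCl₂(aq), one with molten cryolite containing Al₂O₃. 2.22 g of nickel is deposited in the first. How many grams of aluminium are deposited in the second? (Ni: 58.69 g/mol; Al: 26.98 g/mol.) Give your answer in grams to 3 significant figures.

0.680 g

n(Ni) = 2.22 / 58.69 = 0.03783 mol
Ni²⁺ + 2e⁻ → Ni, so n(e⁻) = 2 × 0.03783 = 0.07566 mol
Since the cells are in series, n(e⁻) in the Al cell is also 0.07566 mol.
Al³⁺ + 3e⁻ → Al, so n(Al) = 0.07566 / 3 = 0.02522 mol
m(Al) = 0.02522 × 26.98 = 0.680 g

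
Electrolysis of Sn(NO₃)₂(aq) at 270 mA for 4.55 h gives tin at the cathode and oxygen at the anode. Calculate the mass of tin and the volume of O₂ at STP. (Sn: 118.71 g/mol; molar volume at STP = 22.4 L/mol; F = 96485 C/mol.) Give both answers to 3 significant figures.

Q = 0.270 × 16380 = 4423 C; n(e⁻) = 4423 / 96485 = 0.04584 mol
Cathode: Sn²⁺ + 2e⁻ → Sn → n(Sn) = 0.04584/2 = 0.02292 mol → 2.72 g
Anode: 2H₂O → O₂ + 4H⁺ + 4e⁻ → n(O₂) = 0.04584/4 = 0.01146 mol → 0.257 L

2.72 g Sn; 0.257 L O₂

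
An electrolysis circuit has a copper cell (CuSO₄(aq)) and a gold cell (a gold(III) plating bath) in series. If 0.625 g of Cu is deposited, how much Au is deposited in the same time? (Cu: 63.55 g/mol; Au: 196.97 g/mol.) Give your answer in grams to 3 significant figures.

n(Cu) = 0.625 / 63.55 = 0.009835 mol
Cu²⁺ + 2e⁻ → Cu, so n(e⁻) = 2 × 0.009835 = 0.01967 mol
The cells are in series, so the same charge (and hence the same n(e⁻) = 0.01967 mol) passes through both.
Au³⁺ + 3e⁻ → Au, so n(Au) = 0.01967 / 3 = 0.006557 mol
m(Au) = 0.006557 × 196.97 = 1.29 g

1.29 g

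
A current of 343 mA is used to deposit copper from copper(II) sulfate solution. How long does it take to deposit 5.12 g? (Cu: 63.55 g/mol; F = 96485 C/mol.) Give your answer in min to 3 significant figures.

n(Cu) = 5.12 / 63.55 = 0.08057 mol
Cu²⁺ + 2e⁻ → Cu, so n(e⁻) = 2 × 0.08057 = 0.1611 mol
Q = 0.1611 × 96485 = 15540 C
t = Q / I = 15540 / 0.343 = 45310 s = 755 min

755 min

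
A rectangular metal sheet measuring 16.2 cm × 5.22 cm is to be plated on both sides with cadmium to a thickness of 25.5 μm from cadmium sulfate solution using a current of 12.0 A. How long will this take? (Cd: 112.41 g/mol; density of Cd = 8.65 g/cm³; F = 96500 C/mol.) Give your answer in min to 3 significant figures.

Plated area = 2 × 16.2 × 5.22 = 169.1 cm²
Volume = 169.1 × 25.5×10⁻⁴ cm = 0.4312 cm³
m(Cd) = 0.4312 × 8.65 = 3.730 g
n(Cd) = 3.730 / 112.41 = 0.03318 mol; n(e⁻) = 2 × 0.03318 = 0.06636 mol
Q = 0.06636 × 96500 = 6404 C
t = 6404 / 12.0 = 533.7 s = 8.90 min

8.90 min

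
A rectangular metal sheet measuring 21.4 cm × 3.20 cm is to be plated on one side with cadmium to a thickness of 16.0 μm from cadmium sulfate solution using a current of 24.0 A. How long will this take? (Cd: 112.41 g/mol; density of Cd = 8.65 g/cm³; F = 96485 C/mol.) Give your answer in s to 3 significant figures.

67.8 s

Plated area = 21.4 × 3.20 = 68.48 cm²
Volume = 68.48 × 16.0×10⁻⁴ cm = 0.1096 cm³
m(Cd) = 0.1096 × 8.65 = 0.9480 g
n(Cd) = 0.9480 / 112.41 = 0.008433 mol; n(e⁻) = 2 × 0.008433 = 0.01687 mol
Q = 0.01687 × 96485 = 1628 C
t = 1628 / 24.0 = 67.83 s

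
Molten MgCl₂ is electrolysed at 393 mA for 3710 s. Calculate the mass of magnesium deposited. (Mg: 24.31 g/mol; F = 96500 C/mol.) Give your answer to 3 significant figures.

0.184 g

Q = It = 0.393 × 3710 = 1458 C
Moles of electrons = 1458 / 96500 = 0.01511 mol
Mg²⁺ + 2e⁻ → Mg, so n(Mg) = 0.01511 / 2 = 0.007555 mol
m = 0.007555 × 24.31 = 0.184 g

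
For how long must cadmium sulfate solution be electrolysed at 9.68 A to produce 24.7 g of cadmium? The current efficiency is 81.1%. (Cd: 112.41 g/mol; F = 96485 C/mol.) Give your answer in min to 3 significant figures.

n(Cd) = 24.7 / 112.41 = 0.2197 mol
Cd²⁺ + 2e⁻ → Cd, so n(e⁻) = 2 × 0.2197 = 0.4394 mol
Q = 0.4394 × 96485 / 0.811 = 52280 C
t = Q / I = 52280 / 9.68 = 5401 s = 90.0 min

90.0 min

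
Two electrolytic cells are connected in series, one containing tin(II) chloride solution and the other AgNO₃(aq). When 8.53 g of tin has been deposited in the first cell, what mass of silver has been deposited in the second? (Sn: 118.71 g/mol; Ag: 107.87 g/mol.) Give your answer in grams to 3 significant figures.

15.5 g

n(Sn) = 8.53 / 118.71 = 0.07186 mol
Sn²⁺ + 2e⁻ → Sn, so n(e⁻) = 2 × 0.07186 = 0.1437 mol
In series, the same 0.1437 mol of electrons flows through the second cell.
Ag⁺ + e⁻ → Ag, so n(Ag) = 0.1437 mol
m(Ag) = 0.1437 × 107.87 = 15.5 g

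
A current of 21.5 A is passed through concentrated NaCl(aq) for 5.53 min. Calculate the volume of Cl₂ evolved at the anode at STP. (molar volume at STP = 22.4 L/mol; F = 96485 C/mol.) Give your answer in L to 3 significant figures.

Q = 21.5 A × 331.8 s = 7134 C
n(e⁻) = Q/F = 7134/96485 = 0.07394 mol
2Cl⁻ → Cl₂ + 2e⁻, so n(Cl₂) = 0.07394 / 2 = 0.03697 mol
V = 0.03697 × 22.4 = 0.8281 L

0.828 L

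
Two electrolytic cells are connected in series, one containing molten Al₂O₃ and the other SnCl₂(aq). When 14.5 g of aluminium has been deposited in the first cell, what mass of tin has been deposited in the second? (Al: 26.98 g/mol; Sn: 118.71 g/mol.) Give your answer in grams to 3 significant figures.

n(Al) = 14.5 / 26.98 = 0.5374 mol
Al³⁺ + 3e⁻ → Al, so n(e⁻) = 3 × 0.5374 = 1.612 mol
Same current for the same time ⇒ same n(e⁻) = 1.612 mol in both cells.
Sn²⁺ + 2e⁻ → Sn, so n(Sn) = 1.612 / 2 = 0.8060 mol
m(Sn) = 0.8060 × 118.71 = 95.7 g

95.7 g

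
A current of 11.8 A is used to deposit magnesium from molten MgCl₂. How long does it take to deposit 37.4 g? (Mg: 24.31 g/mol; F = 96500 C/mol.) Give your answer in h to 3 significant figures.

n(Mg) = 37.4 / 24.31 = 1.538 mol
Mg²⁺ + 2e⁻ → Mg, so n(e⁻) = 2 × 1.538 = 3.076 mol
Q = 3.076 × 96500 = 2.968×10^5 C
t = Q / I = 2.968×10^5 / 11.8 = 25150 s = 6.99 h

6.99 h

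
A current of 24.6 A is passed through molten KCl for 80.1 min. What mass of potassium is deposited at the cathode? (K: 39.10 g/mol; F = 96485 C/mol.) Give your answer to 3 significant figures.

47.9 g

Q = 24.6 A × 4806 s = 1.182×10^5 C
Moles of electrons = 1.182×10^5 / 96485 = 1.225 mol
K⁺ + e⁻ → K, so n(K) = 1.225 mol
m = 1.225 × 39.10 = 47.9 g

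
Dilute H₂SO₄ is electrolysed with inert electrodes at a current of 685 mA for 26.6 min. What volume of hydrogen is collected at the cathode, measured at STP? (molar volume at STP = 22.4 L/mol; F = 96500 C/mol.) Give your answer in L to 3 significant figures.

0.127 L

Q = 0.685 A × 1596 s = 1093 C
n(e⁻) = 1093 / 96500 = 0.01133 mol
2H⁺ + 2e⁻ → H₂, so n(H₂) = 0.01133 / 2 = 0.005665 mol
V = 0.005665 × 22.4 = 0.1269 L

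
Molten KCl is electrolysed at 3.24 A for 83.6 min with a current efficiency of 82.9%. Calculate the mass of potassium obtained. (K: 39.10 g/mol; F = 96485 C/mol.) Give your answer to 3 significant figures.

Q = 3.24 × 5016 = 16250 C
n(e⁻) = 16250 / 96485 = 0.1684 mol
K⁺ + e⁻ → K, so theoretical m(K) = 0.1684 × 39.10 = 6.584 g
Actual mass = 82.9% × 6.584 = 5.46 g

5.46 g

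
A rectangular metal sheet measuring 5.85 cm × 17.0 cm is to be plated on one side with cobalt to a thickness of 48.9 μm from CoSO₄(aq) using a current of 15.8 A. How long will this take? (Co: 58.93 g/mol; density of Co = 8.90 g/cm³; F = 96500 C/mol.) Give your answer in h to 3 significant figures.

0.249 h

Plated area = 5.85 × 17.0 = 99.45 cm²
Volume = 99.45 × 48.9×10⁻⁴ cm = 0.4863 cm³
m(Co) = 0.4863 × 8.90 = 4.328 g
n(Co) = 4.328 / 58.93 = 0.07344 mol; n(e⁻) = 2 × 0.07344 = 0.1469 mol
Q = 0.1469 × 96500 = 14180 C
t = 14180 / 15.8 = 897.5 s = 0.249 h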